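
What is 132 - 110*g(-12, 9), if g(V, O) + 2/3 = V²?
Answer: -46904/3 ≈ -15635.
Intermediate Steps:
g(V, O) = -⅔ + V²
132 - 110*g(-12, 9) = 132 - 110*(-⅔ + (-12)²) = 132 - 110*(-⅔ + 144) = 132 - 110*430/3 = 132 - 47300/3 = -46904/3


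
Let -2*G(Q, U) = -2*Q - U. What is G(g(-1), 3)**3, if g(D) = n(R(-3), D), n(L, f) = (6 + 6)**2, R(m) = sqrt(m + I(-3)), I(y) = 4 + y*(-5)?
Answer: 24642171/8 ≈ 3.0803e+6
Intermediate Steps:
I(y) = 4 - 5*y
R(m) = sqrt(19 + m) (R(m) = sqrt(m + (4 - 5*(-3))) = sqrt(m + (4 + 15)) = sqrt(m + 19) = sqrt(19 + m))
n(L, f) = 144 (n(L, f) = 12**2 = 144)
g(D) = 144
G(Q, U) = Q + U/2 (G(Q, U) = -(-2*Q - U)/2 = -(-U - 2*Q)/2 = Q + U/2)
G(g(-1), 3)**3 = (144 + (1/2)*3)**3 = (144 + 3/2)**3 = (291/2)**3 = 24642171/8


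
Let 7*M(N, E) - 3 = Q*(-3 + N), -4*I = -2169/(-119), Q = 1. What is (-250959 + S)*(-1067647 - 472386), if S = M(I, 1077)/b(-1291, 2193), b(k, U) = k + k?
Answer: 3325018242920538351/8603224 ≈ 3.8649e+11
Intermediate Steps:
b(k, U) = 2*k
I = -2169/476 (I = -(-2169)/(4*(-119)) = -(-2169)*(-1)/(4*119) = -¼*2169/119 = -2169/476 ≈ -4.5567)
M(N, E) = N/7 (M(N, E) = 3/7 + (1*(-3 + N))/7 = 3/7 + (-3 + N)/7 = 3/7 + (-3/7 + N/7) = N/7)
S = 2169/8603224 (S = ((⅐)*(-2169/476))/((2*(-1291))) = -2169/3332/(-2582) = -2169/3332*(-1/2582) = 2169/8603224 ≈ 0.00025211)
(-250959 + S)*(-1067647 - 472386) = (-250959 + 2169/8603224)*(-1067647 - 472386) = -2159056489647/8603224*(-1540033) = 3325018242920538351/8603224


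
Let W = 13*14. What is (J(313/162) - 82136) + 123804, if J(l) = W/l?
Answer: 13071568/313 ≈ 41762.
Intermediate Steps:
W = 182
J(l) = 182/l
(J(313/162) - 82136) + 123804 = (182/((313/162)) - 82136) + 123804 = (182/((313*(1/162))) - 82136) + 123804 = (182/(313/162) - 82136) + 123804 = (182*(162/313) - 82136) + 123804 = (29484/313 - 82136) + 123804 = -25679084/313 + 123804 = 13071568/313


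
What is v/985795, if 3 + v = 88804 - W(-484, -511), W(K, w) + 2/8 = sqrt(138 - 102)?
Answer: 355181/3943180 ≈ 0.090075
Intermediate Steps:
W(K, w) = 23/4 (W(K, w) = -1/4 + sqrt(138 - 102) = -1/4 + sqrt(36) = -1/4 + 6 = 23/4)
v = 355181/4 (v = -3 + (88804 - 1*23/4) = -3 + (88804 - 23/4) = -3 + 355193/4 = 355181/4 ≈ 88795.)
v/985795 = (355181/4)/985795 = (355181/4)*(1/985795) = 355181/3943180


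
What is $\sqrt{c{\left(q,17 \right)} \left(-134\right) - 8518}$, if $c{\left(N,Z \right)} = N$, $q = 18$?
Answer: $i \sqrt{10930} \approx 104.55 i$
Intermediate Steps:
$\sqrt{c{\left(q,17 \right)} \left(-134\right) - 8518} = \sqrt{18 \left(-134\right) - 8518} = \sqrt{-2412 - 8518} = \sqrt{-10930} = i \sqrt{10930}$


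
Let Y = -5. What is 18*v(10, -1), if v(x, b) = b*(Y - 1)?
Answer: 108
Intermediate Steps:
v(x, b) = -6*b (v(x, b) = b*(-5 - 1) = b*(-6) = -6*b)
18*v(10, -1) = 18*(-6*(-1)) = 18*6 = 108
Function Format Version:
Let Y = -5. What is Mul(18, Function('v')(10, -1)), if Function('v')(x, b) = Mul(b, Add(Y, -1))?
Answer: 108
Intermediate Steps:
Function('v')(x, b) = Mul(-6, b) (Function('v')(x, b) = Mul(b, Add(-5, -1)) = Mul(b, -6) = Mul(-6, b))
Mul(18, Function('v')(10, -1)) = Mul(18, Mul(-6, -1)) = Mul(18, 6) = 108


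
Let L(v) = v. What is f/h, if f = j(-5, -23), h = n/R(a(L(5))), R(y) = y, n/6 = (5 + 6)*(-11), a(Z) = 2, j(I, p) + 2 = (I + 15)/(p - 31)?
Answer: 59/9801 ≈ 0.0060198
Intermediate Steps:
j(I, p) = -2 + (15 + I)/(-31 + p) (j(I, p) = -2 + (I + 15)/(p - 31) = -2 + (15 + I)/(-31 + p))
n = -726 (n = 6*((5 + 6)*(-11)) = 6*(11*(-11)) = 6*(-121) = -726)
h = -363 (h = -726/2 = -726*½ = -363)
f = -59/27 (f = (77 - 5 - 2*(-23))/(-31 - 23) = (77 - 5 + 46)/(-54) = -1/54*118 = -59/27 ≈ -2.1852)
f/h = -59/27/(-363) = -59/27*(-1/363) = 59/9801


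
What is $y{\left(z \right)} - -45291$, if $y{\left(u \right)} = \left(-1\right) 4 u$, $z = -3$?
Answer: $45303$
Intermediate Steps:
$y{\left(u \right)} = - 4 u$
$y{\left(z \right)} - -45291 = \left(-4\right) \left(-3\right) - -45291 = 12 + 45291 = 45303$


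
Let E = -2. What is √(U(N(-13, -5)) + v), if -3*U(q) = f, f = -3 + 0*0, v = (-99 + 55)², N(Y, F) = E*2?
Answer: √1937 ≈ 44.011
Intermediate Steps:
N(Y, F) = -4 (N(Y, F) = -2*2 = -4)
v = 1936 (v = (-44)² = 1936)
f = -3 (f = -3 + 0 = -3)
U(q) = 1 (U(q) = -⅓*(-3) = 1)
√(U(N(-13, -5)) + v) = √(1 + 1936) = √1937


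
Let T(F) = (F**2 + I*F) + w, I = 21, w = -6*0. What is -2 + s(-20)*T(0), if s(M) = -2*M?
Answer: -2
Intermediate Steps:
w = 0
s(M) = -2*M
T(F) = F**2 + 21*F (T(F) = (F**2 + 21*F) + 0 = F**2 + 21*F)
-2 + s(-20)*T(0) = -2 + (-2*(-20))*(0*(21 + 0)) = -2 + 40*(0*21) = -2 + 40*0 = -2 + 0 = -2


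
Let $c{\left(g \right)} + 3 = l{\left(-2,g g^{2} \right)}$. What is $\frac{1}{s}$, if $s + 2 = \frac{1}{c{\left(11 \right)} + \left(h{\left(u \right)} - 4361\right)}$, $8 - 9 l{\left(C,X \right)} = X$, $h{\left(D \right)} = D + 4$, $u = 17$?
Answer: $- \frac{4490}{8981} \approx -0.49994$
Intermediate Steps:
$h{\left(D \right)} = 4 + D$
$l{\left(C,X \right)} = \frac{8}{9} - \frac{X}{9}$
$c{\left(g \right)} = - \frac{19}{9} - \frac{g^{3}}{9}$ ($c{\left(g \right)} = -3 - \left(- \frac{8}{9} + \frac{g g^{2}}{9}\right) = -3 - \left(- \frac{8}{9} + \frac{g^{3}}{9}\right) = - \frac{19}{9} - \frac{g^{3}}{9}$)
$s = - \frac{8981}{4490}$ ($s = -2 + \frac{1}{\left(- \frac{19}{9} - \frac{11^{3}}{9}\right) + \left(\left(4 + 17\right) - 4361\right)} = -2 + \frac{1}{\left(- \frac{19}{9} - \frac{1331}{9}\right) + \left(21 - 4361\right)} = -2 + \frac{1}{\left(- \frac{19}{9} - \frac{1331}{9}\right) - 4340} = -2 + \frac{1}{-150 - 4340} = -2 + \frac{1}{-4490} = -2 - \frac{1}{4490} = - \frac{8981}{4490} \approx -2.0002$)
$\frac{1}{s} = \frac{1}{- \frac{8981}{4490}} = - \frac{4490}{8981}$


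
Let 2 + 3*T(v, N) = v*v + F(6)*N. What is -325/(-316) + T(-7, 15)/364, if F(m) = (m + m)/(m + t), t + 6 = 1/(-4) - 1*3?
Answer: 572407/560742 ≈ 1.0208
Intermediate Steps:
t = -37/4 (t = -6 + (1/(-4) - 1*3) = -6 + (1*(-¼) - 3) = -6 + (-¼ - 3) = -6 - 13/4 = -37/4 ≈ -9.2500)
F(m) = 2*m/(-37/4 + m) (F(m) = (m + m)/(m - 37/4) = (2*m)/(-37/4 + m) = 2*m/(-37/4 + m))
T(v, N) = -⅔ - 16*N/13 + v²/3 (T(v, N) = -⅔ + (v*v + (8*6/(-37 + 4*6))*N)/3 = -⅔ + (v² + (8*6/(-37 + 24))*N)/3 = -⅔ + (v² + (8*6/(-13))*N)/3 = -⅔ + (v² + (8*6*(-1/13))*N)/3 = -⅔ + (v² - 48*N/13)/3 = -⅔ + (-16*N/13 + v²/3) = -⅔ - 16*N/13 + v²/3)
-325/(-316) + T(-7, 15)/364 = -325/(-316) + (-⅔ - 16/13*15 + (⅓)*(-7)²)/364 = -325*(-1/316) + (-⅔ - 240/13 + (⅓)*49)*(1/364) = 325/316 + (-⅔ - 240/13 + 49/3)*(1/364) = 325/316 - 109/39*1/364 = 325/316 - 109/14196 = 572407/560742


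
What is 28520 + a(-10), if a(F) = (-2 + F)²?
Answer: 28664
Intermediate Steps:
28520 + a(-10) = 28520 + (-2 - 10)² = 28520 + (-12)² = 28520 + 144 = 28664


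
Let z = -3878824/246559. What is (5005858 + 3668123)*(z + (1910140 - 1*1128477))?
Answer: 1671668430389274933/246559 ≈ 6.7800e+12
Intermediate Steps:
z = -3878824/246559 (z = -3878824*1/246559 = -3878824/246559 ≈ -15.732)
(5005858 + 3668123)*(z + (1910140 - 1*1128477)) = (5005858 + 3668123)*(-3878824/246559 + (1910140 - 1*1128477)) = 8673981*(-3878824/246559 + (1910140 - 1128477)) = 8673981*(-3878824/246559 + 781663) = 8673981*(192722168793/246559) = 1671668430389274933/246559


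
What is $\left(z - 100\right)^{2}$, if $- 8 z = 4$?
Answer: $\frac{40401}{4} \approx 10100.0$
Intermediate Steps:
$z = - \frac{1}{2}$ ($z = \left(- \frac{1}{8}\right) 4 = - \frac{1}{2} \approx -0.5$)
$\left(z - 100\right)^{2} = \left(- \frac{1}{2} - 100\right)^{2} = \left(- \frac{201}{2}\right)^{2} = \frac{40401}{4}$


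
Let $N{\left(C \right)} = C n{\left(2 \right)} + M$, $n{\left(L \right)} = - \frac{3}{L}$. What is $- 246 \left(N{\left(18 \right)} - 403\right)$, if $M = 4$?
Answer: $104796$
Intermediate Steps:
$N{\left(C \right)} = 4 - \frac{3 C}{2}$ ($N{\left(C \right)} = C \left(- \frac{3}{2}\right) + 4 = - \frac{3 C}{2} + 4 = 4 - \frac{3 C}{2}$)
$- 246 \left(N{\left(18 \right)} - 403\right) = - 246 \left(\left(4 - 27\right) - 403\right) = - 246 \left(-23 - 403\right) = \left(-246\right) \left(-426\right) = 104796$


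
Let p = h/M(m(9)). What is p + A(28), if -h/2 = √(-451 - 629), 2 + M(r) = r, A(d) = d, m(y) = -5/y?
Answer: 28 + 108*I*√30/23 ≈ 28.0 + 25.719*I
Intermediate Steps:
M(r) = -2 + r
h = -12*I*√30 (h = -2*√(-451 - 629) = -12*I*√30 ≈ -65.727*I)
p = 108*I*√30/23 (p = (-12*I*√30)/(-2 - 5/9) = (-12*I*√30)/(-23/9) = -12*I*√30*(-9/23) = 108*I*√30/23 ≈ 25.719*I)
p + A(28) = 108*I*√30/23 + 28 = 28 + 108*I*√30/23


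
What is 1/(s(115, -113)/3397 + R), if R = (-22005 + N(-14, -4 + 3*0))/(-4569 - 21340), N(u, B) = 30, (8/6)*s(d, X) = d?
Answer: 352051492/307534905 ≈ 1.1448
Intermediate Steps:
s(d, X) = 3*d/4
R = 21975/25909 (R = (-22005 + 30)/(-4569 - 21340) = -21975/(-25909) = -21975*(-1/25909) = 21975/25909 ≈ 0.84816)
1/(s(115, -113)/3397 + R) = 1/(((¾)*115)/3397 + 21975/25909) = 1/((345/4)*(1/3397) + 21975/25909) = 1/(345/13588 + 21975/25909) = 1/(307534905/352051492) = 352051492/307534905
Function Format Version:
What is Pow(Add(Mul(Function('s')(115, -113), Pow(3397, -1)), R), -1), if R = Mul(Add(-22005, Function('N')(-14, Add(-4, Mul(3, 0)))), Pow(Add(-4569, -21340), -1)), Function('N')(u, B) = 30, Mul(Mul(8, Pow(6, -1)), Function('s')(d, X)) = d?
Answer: Rational(352051492, 307534905) ≈ 1.1448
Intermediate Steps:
Function('s')(d, X) = Mul(Rational(3, 4), d)
R = Rational(21975, 25909) (R = Mul(Add(-22005, 30), Pow(Add(-4569, -21340), -1)) = Mul(-21975, Pow(-25909, -1)) = Mul(-21975, Rational(-1, 25909)) = Rational(21975, 25909) ≈ 0.84816)
Pow(Add(Mul(Function('s')(115, -113), Pow(3397, -1)), R), -1) = Pow(Add(Mul(Mul(Rational(3, 4), 115), Pow(3397, -1)), Rational(21975, 25909)), -1) = Pow(Add(Mul(Rational(345, 4), Rational(1, 3397)), Rational(21975, 25909)), -1) = Pow(Add(Rational(345, 13588), Rational(21975, 25909)), -1) = Pow(Rational(307534905, 352051492), -1) = Rational(352051492, 307534905)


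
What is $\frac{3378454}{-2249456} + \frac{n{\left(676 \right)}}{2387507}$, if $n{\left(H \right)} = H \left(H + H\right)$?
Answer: $- \frac{3005093882033}{2685295973096} \approx -1.1191$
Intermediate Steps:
$n{\left(H \right)} = 2 H^{2}$ ($n{\left(H \right)} = H 2 H = 2 H^{2}$)
$\frac{3378454}{-2249456} + \frac{n{\left(676 \right)}}{2387507} = \frac{3378454}{-2249456} + \frac{2 \cdot 676^{2}}{2387507} = 3378454 \left(- \frac{1}{2249456}\right) + 2 \cdot 456976 \cdot \frac{1}{2387507} = - \frac{1689227}{1124728} + 913952 \cdot \frac{1}{2387507} = - \frac{1689227}{1124728} + \frac{913952}{2387507} = - \frac{3005093882033}{2685295973096}$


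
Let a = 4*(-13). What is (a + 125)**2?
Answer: 5329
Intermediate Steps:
a = -52
(a + 125)**2 = (-52 + 125)**2 = 73**2 = 5329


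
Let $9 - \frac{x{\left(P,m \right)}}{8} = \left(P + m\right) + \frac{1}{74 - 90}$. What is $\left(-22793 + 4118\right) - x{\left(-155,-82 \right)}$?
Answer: $- \frac{41287}{2} \approx -20644.0$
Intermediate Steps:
$x{\left(P,m \right)} = \frac{145}{2} - 8 P - 8 m$ ($x{\left(P,m \right)} = 72 - 8 \left(\left(P + m\right) + \frac{1}{74 - 90}\right) = 72 - 8 \left(\left(P + m\right) + \frac{1}{-16}\right) = 72 - 8 \left(\left(P + m\right) - \frac{1}{16}\right) = 72 - 8 \left(- \frac{1}{16} + P + m\right) = 72 - \left(- \frac{1}{2} + 8 P + 8 m\right) = \frac{145}{2} - 8 P - 8 m$)
$\left(-22793 + 4118\right) - x{\left(-155,-82 \right)} = \left(-22793 + 4118\right) - \left(\frac{145}{2} - -1240 - -656\right) = -18675 - \left(\frac{145}{2} + 1240 + 656\right) = -18675 - \frac{3937}{2} = - \frac{41287}{2}$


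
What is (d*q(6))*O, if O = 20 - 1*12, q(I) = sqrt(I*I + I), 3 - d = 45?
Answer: -336*sqrt(42) ≈ -2177.5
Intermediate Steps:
d = -42 (d = 3 - 1*45 = 3 - 45 = -42)
q(I) = sqrt(I + I**2) (q(I) = sqrt(I**2 + I) = sqrt(I + I**2))
O = 8 (O = 20 - 12 = 8)
(d*q(6))*O = -42*sqrt(6)*sqrt(1 + 6)*8 = -42*sqrt(42)*8 = -336*sqrt(42)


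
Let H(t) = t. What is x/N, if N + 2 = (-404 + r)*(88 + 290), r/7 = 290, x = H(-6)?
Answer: -3/307313 ≈ -9.7620e-6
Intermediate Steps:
x = -6
r = 2030 (r = 7*290 = 2030)
N = 614626 (N = -2 + (-404 + 2030)*(88 + 290) = -2 + 1626*378 = -2 + 614628 = 614626)
x/N = -6/614626 = -6*1/614626 = -3/307313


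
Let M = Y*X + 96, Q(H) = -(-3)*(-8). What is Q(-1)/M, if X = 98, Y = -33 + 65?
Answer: -3/404 ≈ -0.0074257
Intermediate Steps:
Q(H) = -24 (Q(H) = -1*24 = -24)
Y = 32
M = 3232 (M = 32*98 + 96 = 3136 + 96 = 3232)
Q(-1)/M = -24/3232 = -24*1/3232 = -3/404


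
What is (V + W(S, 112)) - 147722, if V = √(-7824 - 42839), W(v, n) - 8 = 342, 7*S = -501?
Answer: -147372 + I*√50663 ≈ -1.4737e+5 + 225.08*I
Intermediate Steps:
S = -501/7 (S = (⅐)*(-501) = -501/7 ≈ -71.571)
W(v, n) = 350 (W(v, n) = 8 + 342 = 350)
V = I*√50663 (V = √(-50663) = I*√50663 ≈ 225.08*I)
(V + W(S, 112)) - 147722 = (I*√50663 + 350) - 147722 = (350 + I*√50663) - 147722 = -147372 + I*√50663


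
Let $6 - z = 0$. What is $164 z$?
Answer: $984$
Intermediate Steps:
$z = 6$ ($z = 6 - 0 = 6 + 0 = 6$)
$164 z = 164 \cdot 6 = 984$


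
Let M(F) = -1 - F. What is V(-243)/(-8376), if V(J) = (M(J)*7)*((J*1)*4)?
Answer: 68607/349 ≈ 196.58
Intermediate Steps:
V(J) = 4*J*(-7 - 7*J) (V(J) = ((-1 - J)*7)*((J*1)*4) = (-7 - 7*J)*(J*4) = (-7 - 7*J)*(4*J) = 4*J*(-7 - 7*J))
V(-243)/(-8376) = -28*(-243)*(1 - 243)/(-8376) = -28*(-243)*(-242)*(-1/8376) = -1646568*(-1/8376) = 68607/349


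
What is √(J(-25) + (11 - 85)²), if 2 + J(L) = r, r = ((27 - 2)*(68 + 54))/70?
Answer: √270361/7 ≈ 74.280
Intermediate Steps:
r = 305/7 (r = (25*122)*(1/70) = 3050*(1/70) = 305/7 ≈ 43.571)
J(L) = 291/7 (J(L) = -2 + 305/7 = 291/7)
√(J(-25) + (11 - 85)²) = √(291/7 + (11 - 85)²) = √(291/7 + (-74)²) = √(291/7 + 5476) = √(38623/7) = √270361/7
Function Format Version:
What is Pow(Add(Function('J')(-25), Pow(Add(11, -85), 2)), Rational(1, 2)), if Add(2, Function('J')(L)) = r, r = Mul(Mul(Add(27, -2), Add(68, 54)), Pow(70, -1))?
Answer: Mul(Rational(1, 7), Pow(270361, Rational(1, 2))) ≈ 74.280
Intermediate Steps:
r = Rational(305, 7) (r = Mul(Mul(25, 122), Rational(1, 70)) = Mul(3050, Rational(1, 70)) = Rational(305, 7) ≈ 43.571)
Function('J')(L) = Rational(291, 7) (Function('J')(L) = Add(-2, Rational(305, 7)) = Rational(291, 7))
Pow(Add(Function('J')(-25), Pow(Add(11, -85), 2)), Rational(1, 2)) = Pow(Add(Rational(291, 7), Pow(Add(11, -85), 2)), Rational(1, 2)) = Pow(Add(Rational(291, 7), Pow(-74, 2)), Rational(1, 2)) = Pow(Add(Rational(291, 7), 5476), Rational(1, 2)) = Pow(Rational(38623, 7), Rational(1, 2)) = Mul(Rational(1, 7), Pow(270361, Rational(1, 2)))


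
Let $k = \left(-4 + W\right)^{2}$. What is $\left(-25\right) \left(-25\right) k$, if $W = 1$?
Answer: $5625$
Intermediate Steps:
$k = 9$ ($k = \left(-4 + 1\right)^{2} = \left(-3\right)^{2} = 9$)
$\left(-25\right) \left(-25\right) k = \left(-25\right) \left(-25\right) 9 = 625 \cdot 9 = 5625$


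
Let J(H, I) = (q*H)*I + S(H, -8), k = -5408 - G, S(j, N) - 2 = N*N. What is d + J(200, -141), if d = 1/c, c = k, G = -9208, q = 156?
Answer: -16716709199/3800 ≈ -4.3991e+6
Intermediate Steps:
S(j, N) = 2 + N**2 (S(j, N) = 2 + N*N = 2 + N**2)
k = 3800 (k = -5408 - 1*(-9208) = -5408 + 9208 = 3800)
J(H, I) = 66 + 156*H*I (J(H, I) = (156*H)*I + (2 + (-8)**2) = 156*H*I + (2 + 64) = 156*H*I + 66 = 66 + 156*H*I)
c = 3800
d = 1/3800 ≈ 0.00026316
d + J(200, -141) = 1/3800 + (66 + 156*200*(-141)) = 1/3800 + (66 - 4399200) = 1/3800 - 4399134 = -16716709199/3800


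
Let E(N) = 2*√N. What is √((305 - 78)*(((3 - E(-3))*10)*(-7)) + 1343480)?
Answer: √(1295810 + 31780*I*√3) ≈ 1138.6 + 24.17*I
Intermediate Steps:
√((305 - 78)*(((3 - E(-3))*10)*(-7)) + 1343480) = √((305 - 78)*(((3 - 2*√(-3))*10)*(-7)) + 1343480) = √(227*(((3 - 2*I*√3)*10)*(-7)) + 1343480) = √(227*((30 - 20*I*√3)*(-7)) + 1343480) = √(227*(-210 + 140*I*√3) + 1343480) = √((-47670 + 31780*I*√3) + 1343480) = √(1295810 + 31780*I*√3)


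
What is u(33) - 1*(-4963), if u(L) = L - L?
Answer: 4963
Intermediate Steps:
u(L) = 0
u(33) - 1*(-4963) = 0 - 1*(-4963) = 0 + 4963 = 4963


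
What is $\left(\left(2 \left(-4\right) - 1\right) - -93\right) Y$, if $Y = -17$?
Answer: $-1428$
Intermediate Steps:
$\left(\left(2 \left(-4\right) - 1\right) - -93\right) Y = \left(\left(2 \left(-4\right) - 1\right) - -93\right) \left(-17\right) = \left(\left(-8 - 1\right) + 93\right) \left(-17\right) = \left(-9 + 93\right) \left(-17\right) = 84 \left(-17\right) = -1428$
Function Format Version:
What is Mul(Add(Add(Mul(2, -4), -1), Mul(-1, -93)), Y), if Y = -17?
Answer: -1428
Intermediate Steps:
Mul(Add(Add(Mul(2, -4), -1), Mul(-1, -93)), Y) = Mul(Add(Add(Mul(2, -4), -1), Mul(-1, -93)), -17) = Mul(Add(Add(-8, -1), 93), -17) = Mul(Add(-9, 93), -17) = Mul(84, -17) = -1428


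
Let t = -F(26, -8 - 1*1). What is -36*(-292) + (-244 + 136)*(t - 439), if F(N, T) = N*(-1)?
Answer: 55116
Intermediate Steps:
F(N, T) = -N
t = 26 (t = -(-1)*26 = -1*(-26) = 26)
-36*(-292) + (-244 + 136)*(t - 439) = -36*(-292) + (-244 + 136)*(26 - 439) = 10512 - 108*(-413) = 10512 + 44604 = 55116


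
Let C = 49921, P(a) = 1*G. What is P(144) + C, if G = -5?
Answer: 49916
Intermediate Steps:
P(a) = -5 (P(a) = 1*(-5) = -5)
P(144) + C = -5 + 49921 = 49916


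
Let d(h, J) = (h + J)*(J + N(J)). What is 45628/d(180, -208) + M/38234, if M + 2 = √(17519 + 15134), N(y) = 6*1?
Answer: 31152315/3861634 + √32653/38234 ≈ 8.0719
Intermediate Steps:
N(y) = 6
M = -2 + √32653 (M = -2 + √(17519 + 15134) = -2 + √32653 ≈ 178.70)
d(h, J) = (6 + J)*(J + h) (d(h, J) = (h + J)*(J + 6) = (J + h)*(6 + J) = (6 + J)*(J + h))
45628/d(180, -208) + M/38234 = 45628/((-208)² + 6*(-208) + 6*180 - 208*180) + (-2 + √32653)/38234 = 45628/(43264 - 1248 + 1080 - 37440) + (-2 + √32653)*(1/38234) = 45628/5656 + (-1/19117 + √32653/38234) = 45628*(1/5656) + (-1/19117 + √32653/38234) = 11407/1414 + (-1/19117 + √32653/38234) = 31152315/3861634 + √32653/38234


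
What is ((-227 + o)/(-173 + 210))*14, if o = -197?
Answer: -5936/37 ≈ -160.43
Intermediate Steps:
((-227 + o)/(-173 + 210))*14 = ((-227 - 197)/(-173 + 210))*14 = -424/37*14 = -5936/37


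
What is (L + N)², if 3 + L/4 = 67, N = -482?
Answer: 51076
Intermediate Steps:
L = 256 (L = -12 + 4*67 = -12 + 268 = 256)
(L + N)² = (256 - 482)² = (-226)² = 51076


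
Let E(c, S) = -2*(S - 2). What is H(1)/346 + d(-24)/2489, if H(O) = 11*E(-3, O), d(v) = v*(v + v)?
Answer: 226675/430597 ≈ 0.52642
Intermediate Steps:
E(c, S) = 4 - 2*S (E(c, S) = -2*(-2 + S) = 4 - 2*S)
d(v) = 2*v² (d(v) = v*(2*v) = 2*v²)
H(O) = 44 - 22*O (H(O) = 11*(4 - 2*O) = 44 - 22*O)
H(1)/346 + d(-24)/2489 = (44 - 22*1)/346 + (2*(-24)²)/2489 = (44 - 22)*(1/346) + (2*576)*(1/2489) = 22*(1/346) + 1152*(1/2489) = 11/173 + 1152/2489 = 226675/430597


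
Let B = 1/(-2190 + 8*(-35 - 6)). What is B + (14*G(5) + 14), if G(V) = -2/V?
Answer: 105751/12590 ≈ 8.3996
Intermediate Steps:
B = -1/2518 (B = 1/(-2190 + 8*(-41)) = 1/(-2190 - 328) = 1/(-2518) = -1/2518 ≈ -0.00039714)
B + (14*G(5) + 14) = -1/2518 + (14*(-2/5) + 14) = -1/2518 + (-28/5 + 14) = -1/2518 + 42/5 = 105751/12590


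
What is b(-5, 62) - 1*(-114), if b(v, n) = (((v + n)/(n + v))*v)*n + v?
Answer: -201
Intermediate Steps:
b(v, n) = v + n*v (b(v, n) = (((n + v)/(n + v))*v)*n + v = (1*v)*n + v = v*n + v = n*v + v = v + n*v)
b(-5, 62) - 1*(-114) = -5*(1 + 62) - 1*(-114) = -5*63 + 114 = -315 + 114 = -201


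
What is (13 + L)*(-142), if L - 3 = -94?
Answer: 11076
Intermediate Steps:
L = -91 (L = 3 - 94 = -91)
(13 + L)*(-142) = (13 - 91)*(-142) = -78*(-142) = 11076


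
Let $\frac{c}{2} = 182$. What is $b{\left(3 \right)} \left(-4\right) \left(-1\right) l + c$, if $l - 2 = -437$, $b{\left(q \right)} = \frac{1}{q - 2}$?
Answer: $-1376$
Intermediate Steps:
$b{\left(q \right)} = \frac{1}{-2 + q}$
$c = 364$ ($c = 2 \cdot 182 = 364$)
$l = -435$ ($l = 2 - 437 = -435$)
$b{\left(3 \right)} \left(-4\right) \left(-1\right) l + c = \frac{1}{-2 + 3} \left(-4\right) \left(-1\right) \left(-435\right) + 364 = 1^{-1} \left(-4\right) \left(-1\right) \left(-435\right) + 364 = 1 \left(-4\right) \left(-1\right) \left(-435\right) + 364 = \left(-4\right) \left(-1\right) \left(-435\right) + 364 = 4 \left(-435\right) + 364 = -1740 + 364 = -1376$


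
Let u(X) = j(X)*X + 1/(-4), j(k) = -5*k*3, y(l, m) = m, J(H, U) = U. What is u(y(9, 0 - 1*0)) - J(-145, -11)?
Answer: 43/4 ≈ 10.750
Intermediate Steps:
j(k) = -15*k
u(X) = -¼ - 15*X² (u(X) = (-15*X)*X + 1/(-4) = -15*X² - ¼ = -¼ - 15*X²)
u(y(9, 0 - 1*0)) - J(-145, -11) = (-¼ - 15*(0 - 1*0)²) - 1*(-11) = (-¼ - 15*(0 + 0)²) + 11 = (-¼ - 15*0²) + 11 = (-¼ - 15*0) + 11 = (-¼ + 0) + 11 = -¼ + 11 = 43/4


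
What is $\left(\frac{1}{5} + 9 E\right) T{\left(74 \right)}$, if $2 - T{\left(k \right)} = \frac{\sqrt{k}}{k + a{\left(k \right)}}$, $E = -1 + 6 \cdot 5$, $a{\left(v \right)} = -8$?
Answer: $\frac{2612}{5} - \frac{653 \sqrt{74}}{165} \approx 488.36$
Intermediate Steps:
$E = 29$ ($E = -1 + 30 = 29$)
$T{\left(k \right)} = 2 - \frac{\sqrt{k}}{-8 + k}$ ($T{\left(k \right)} = 2 - \frac{\sqrt{k}}{k - 8} = 2 - \frac{\sqrt{k}}{-8 + k}$)
$\left(\frac{1}{5} + 9 E\right) T{\left(74 \right)} = \left(\frac{1}{5} + 9 \cdot 29\right) \frac{-16 - \sqrt{74} + 2 \cdot 74}{-8 + 74} = \left(\frac{1}{5} + 261\right) \frac{-16 - \sqrt{74} + 148}{66} = \frac{1306 \frac{132 - \sqrt{74}}{66}}{5} = \frac{1306 \left(2 - \frac{\sqrt{74}}{66}\right)}{5} = \frac{2612}{5} - \frac{653 \sqrt{74}}{165}$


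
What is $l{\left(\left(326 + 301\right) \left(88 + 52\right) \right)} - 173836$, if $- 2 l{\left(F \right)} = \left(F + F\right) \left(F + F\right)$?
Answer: $-15410830636$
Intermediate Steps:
$l{\left(F \right)} = - 2 F^{2}$ ($l{\left(F \right)} = - \frac{\left(F + F\right) \left(F + F\right)}{2} = - \frac{2 F 2 F}{2} = - \frac{4 F^{2}}{2} = - 2 F^{2}$)
$l{\left(\left(326 + 301\right) \left(88 + 52\right) \right)} - 173836 = - 2 \left(\left(326 + 301\right) \left(88 + 52\right)\right)^{2} - 173836 = - 2 \left(627 \cdot 140\right)^{2} - 173836 = - 2 \cdot 87780^{2} - 173836 = \left(-2\right) 7705328400 - 173836 = -15410656800 - 173836 = -15410830636$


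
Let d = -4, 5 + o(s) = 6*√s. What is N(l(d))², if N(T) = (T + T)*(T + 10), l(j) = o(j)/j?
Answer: -353439/64 - 6075*I/4 ≈ -5522.5 - 1518.8*I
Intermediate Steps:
o(s) = -5 + 6*√s
l(j) = (-5 + 6*√j)/j
N(T) = 2*T*(10 + T) (N(T) = (2*T)*(10 + T) = 2*T*(10 + T))
N(l(d))² = (2*((-5 + 6*√(-4))/(-4))*(10 + (-5 + 6*√(-4))/(-4)))² = (2*(-(-5 + 6*(2*I))/4)*(10 - (-5 + 6*(2*I))/4))² = (2*(-(-5 + 12*I)/4)*(10 - (-5 + 12*I)/4))² = (2*(5/4 - 3*I)*(10 + (5/4 - 3*I)))² = (2*(5/4 - 3*I)*(45/4 - 3*I))² = 4*(5/4 - 3*I)²*(45/4 - 3*I)²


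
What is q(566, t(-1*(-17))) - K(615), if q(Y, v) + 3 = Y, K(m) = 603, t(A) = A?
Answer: -40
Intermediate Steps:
q(Y, v) = -3 + Y
q(566, t(-1*(-17))) - K(615) = (-3 + 566) - 1*603 = 563 - 603 = -40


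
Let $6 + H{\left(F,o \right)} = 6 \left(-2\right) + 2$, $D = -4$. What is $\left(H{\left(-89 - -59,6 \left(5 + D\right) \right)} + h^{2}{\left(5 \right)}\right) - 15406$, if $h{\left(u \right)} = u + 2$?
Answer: $-15373$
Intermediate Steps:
$h{\left(u \right)} = 2 + u$
$H{\left(F,o \right)} = -16$ ($H{\left(F,o \right)} = -6 + \left(6 \left(-2\right) + 2\right) = -6 + \left(-12 + 2\right) = -6 - 10 = -16$)
$\left(H{\left(-89 - -59,6 \left(5 + D\right) \right)} + h^{2}{\left(5 \right)}\right) - 15406 = \left(-16 + \left(2 + 5\right)^{2}\right) - 15406 = \left(-16 + 7^{2}\right) - 15406 = \left(-16 + 49\right) - 15406 = 33 - 15406 = -15373$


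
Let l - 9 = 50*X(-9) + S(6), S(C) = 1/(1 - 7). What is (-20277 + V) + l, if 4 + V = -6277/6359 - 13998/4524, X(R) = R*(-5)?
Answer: -129645297917/7192029 ≈ -18026.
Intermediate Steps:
X(R) = -5*R
S(C) = -⅙ (S(C) = 1/(-6) = -⅙)
V = -38747149/4794686 (V = -4 + (-6277/6359 - 13998/4524) = -4 + (-6277*1/6359 - 13998*1/4524) = -4 + (-6277/6359 - 2333/754) = -4 - 19568405/4794686 = -38747149/4794686 ≈ -8.0813)
l = 13553/6 (l = 9 + (50*(-5*(-9)) - ⅙) = 9 + (50*45 - ⅙) = 9 + (2250 - ⅙) = 9 + 13499/6 = 13553/6 ≈ 2258.8)
(-20277 + V) + l = (-20277 - 38747149/4794686) + 13553/6 = -97260595171/4794686 + 13553/6 = -129645297917/7192029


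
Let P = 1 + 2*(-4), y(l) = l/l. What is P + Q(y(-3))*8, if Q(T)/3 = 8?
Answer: 185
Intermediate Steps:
y(l) = 1
Q(T) = 24 (Q(T) = 3*8 = 24)
P = -7 (P = 1 - 8 = -7)
P + Q(y(-3))*8 = -7 + 24*8 = -7 + 192 = 185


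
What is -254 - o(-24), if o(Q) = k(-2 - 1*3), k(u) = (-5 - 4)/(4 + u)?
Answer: -263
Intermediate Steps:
k(u) = -9/(4 + u)
o(Q) = 9 (o(Q) = -9/(4 + (-2 - 1*3)) = -9/(4 + (-2 - 3)) = -9/(4 - 5) = -9/(-1) = -9*(-1) = 9)
-254 - o(-24) = -254 - 1*9 = -254 - 9 = -263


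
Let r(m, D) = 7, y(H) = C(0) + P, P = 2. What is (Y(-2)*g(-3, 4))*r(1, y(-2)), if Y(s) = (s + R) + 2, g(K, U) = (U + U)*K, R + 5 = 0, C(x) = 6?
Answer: 840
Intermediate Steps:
y(H) = 8 (y(H) = 6 + 2 = 8)
R = -5 (R = -5 + 0 = -5)
g(K, U) = 2*K*U (g(K, U) = (2*U)*K = 2*K*U)
Y(s) = -3 + s (Y(s) = (s - 5) + 2 = (-5 + s) + 2 = -3 + s)
(Y(-2)*g(-3, 4))*r(1, y(-2)) = ((-3 - 2)*(2*(-3)*4))*7 = -5*(-24)*7 = 120*7 = 840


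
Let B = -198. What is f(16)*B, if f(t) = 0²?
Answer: 0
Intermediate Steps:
f(t) = 0
f(16)*B = 0*(-198) = 0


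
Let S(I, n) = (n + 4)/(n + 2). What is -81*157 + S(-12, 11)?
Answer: -165306/13 ≈ -12716.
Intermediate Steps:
S(I, n) = (4 + n)/(2 + n)
-81*157 + S(-12, 11) = -81*157 + (4 + 11)/(2 + 11) = -12717 + 15/13 = -165306/13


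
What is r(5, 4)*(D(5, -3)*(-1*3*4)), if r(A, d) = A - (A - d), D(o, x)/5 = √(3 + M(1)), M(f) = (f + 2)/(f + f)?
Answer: -360*√2 ≈ -509.12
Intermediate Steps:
M(f) = (2 + f)/(2*f) (M(f) = (2 + f)/((2*f)) = (2 + f)*(1/(2*f)) = (2 + f)/(2*f))
D(o, x) = 15*√2/2 (D(o, x) = 5*√(3 + (½)*(2 + 1)/1) = 5*√(3 + (½)*1*3) = 5*√(3 + 3/2) = 5*√(9/2) = 5*(3*√2/2) = 15*√2/2)
r(A, d) = d (r(A, d) = A + (d - A) = d)
r(5, 4)*(D(5, -3)*(-1*3*4)) = 4*((15*√2/2)*(-1*3*4)) = 4*((15*√2/2)*(-3*4)) = 4*((15*√2/2)*(-12)) = 4*(-90*√2) = -360*√2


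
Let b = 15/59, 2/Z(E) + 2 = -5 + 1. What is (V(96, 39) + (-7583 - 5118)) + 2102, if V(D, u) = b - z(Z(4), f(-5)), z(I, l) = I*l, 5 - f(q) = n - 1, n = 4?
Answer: -1875860/177 ≈ -10598.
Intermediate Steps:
f(q) = 2 (f(q) = 5 - (4 - 1) = 5 - 1*3 = 5 - 3 = 2)
Z(E) = -⅓ (Z(E) = 2/(-2 + (-5 + 1)) = 2/(-2 - 4) = 2/(-6) = 2*(-⅙) = -⅓)
b = 15/59 (b = 15*(1/59) = 15/59 ≈ 0.25424)
V(D, u) = 163/177 (V(D, u) = 15/59 - (-1)*2/3 = 15/59 - 1*(-⅔) = 15/59 + ⅔ = 163/177)
(V(96, 39) + (-7583 - 5118)) + 2102 = (163/177 + (-7583 - 5118)) + 2102 = (163/177 - 12701) + 2102 = -2247914/177 + 2102 = -1875860/177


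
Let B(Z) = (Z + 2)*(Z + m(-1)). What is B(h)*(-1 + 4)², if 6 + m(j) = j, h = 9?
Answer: 198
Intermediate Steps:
m(j) = -6 + j
B(Z) = (-7 + Z)*(2 + Z) (B(Z) = (Z + 2)*(Z + (-6 - 1)) = (2 + Z)*(Z - 7) = (2 + Z)*(-7 + Z) = (-7 + Z)*(2 + Z))
B(h)*(-1 + 4)² = (-14 + 9² - 5*9)*(-1 + 4)² = (-14 + 81 - 45)*3² = 22*9 = 198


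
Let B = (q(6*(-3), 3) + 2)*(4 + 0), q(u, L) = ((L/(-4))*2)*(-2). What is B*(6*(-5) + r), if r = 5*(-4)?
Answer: -1000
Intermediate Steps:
r = -20
q(u, L) = L (q(u, L) = ((L*(-¼))*2)*(-2) = (-L/4*2)*(-2) = -L/2*(-2) = L)
B = 20 (B = (3 + 2)*(4 + 0) = 5*4 = 20)
B*(6*(-5) + r) = 20*(6*(-5) - 20) = 20*(-30 - 20) = 20*(-50) = -1000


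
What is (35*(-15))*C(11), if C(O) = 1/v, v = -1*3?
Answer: 175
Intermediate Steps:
v = -3
C(O) = -⅓ (C(O) = 1/(-3) = -⅓)
(35*(-15))*C(11) = (35*(-15))*(-⅓) = -525*(-⅓) = 175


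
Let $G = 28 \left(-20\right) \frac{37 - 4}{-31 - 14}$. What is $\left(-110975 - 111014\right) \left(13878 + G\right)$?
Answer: $- \frac{9515780474}{3} \approx -3.1719 \cdot 10^{9}$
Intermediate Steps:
$G = \frac{1232}{3}$ ($G = - 560 \frac{33}{-45} = - 560 \cdot 33 \left(- \frac{1}{45}\right) = \left(-560\right) \left(- \frac{11}{15}\right) = \frac{1232}{3} \approx 410.67$)
$\left(-110975 - 111014\right) \left(13878 + G\right) = \left(-110975 - 111014\right) \left(13878 + \frac{1232}{3}\right) = \left(-221989\right) \frac{42866}{3} = - \frac{9515780474}{3}$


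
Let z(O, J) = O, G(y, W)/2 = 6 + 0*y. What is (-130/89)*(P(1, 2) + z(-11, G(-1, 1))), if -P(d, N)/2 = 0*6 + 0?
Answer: 1430/89 ≈ 16.067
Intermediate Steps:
G(y, W) = 12 (G(y, W) = 2*(6 + 0*y) = 2*(6 + 0) = 2*6 = 12)
P(d, N) = 0 (P(d, N) = -2*(0*6 + 0) = -2*(0 + 0) = -2*0 = 0)
(-130/89)*(P(1, 2) + z(-11, G(-1, 1))) = (-130/89)*(0 - 11) = -130*1/89*(-11) = -130/89*(-11) = 1430/89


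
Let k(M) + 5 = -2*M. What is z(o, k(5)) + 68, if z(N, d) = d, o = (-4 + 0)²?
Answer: 53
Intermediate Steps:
k(M) = -5 - 2*M
o = 16 (o = (-4)² = 16)
z(o, k(5)) + 68 = (-5 - 2*5) + 68 = (-5 - 10) + 68 = -15 + 68 = 53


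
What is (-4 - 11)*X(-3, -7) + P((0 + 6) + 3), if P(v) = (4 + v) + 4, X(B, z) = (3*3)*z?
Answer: 962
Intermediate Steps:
X(B, z) = 9*z
P(v) = 8 + v
(-4 - 11)*X(-3, -7) + P((0 + 6) + 3) = (-4 - 11)*(9*(-7)) + (8 + ((0 + 6) + 3)) = -15*(-63) + (8 + (6 + 3)) = 945 + (8 + 9) = 945 + 17 = 962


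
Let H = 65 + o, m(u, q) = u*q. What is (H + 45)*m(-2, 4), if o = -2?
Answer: -864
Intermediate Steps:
m(u, q) = q*u
H = 63 (H = 65 - 2 = 63)
(H + 45)*m(-2, 4) = (63 + 45)*(4*(-2)) = 108*(-8) = -864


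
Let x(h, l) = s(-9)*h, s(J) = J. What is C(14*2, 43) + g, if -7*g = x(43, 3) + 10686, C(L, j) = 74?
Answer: -9781/7 ≈ -1397.3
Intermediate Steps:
x(h, l) = -9*h
g = -10299/7 (g = -(-9*43 + 10686)/7 = -(-387 + 10686)/7 = -1/7*10299 = -10299/7 ≈ -1471.3)
C(14*2, 43) + g = 74 - 10299/7 = -9781/7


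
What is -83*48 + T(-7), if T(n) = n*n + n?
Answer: -3942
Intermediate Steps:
T(n) = n + n² (T(n) = n² + n = n + n²)
-83*48 + T(-7) = -83*48 - 7*(1 - 7) = -3984 - 7*(-6) = -3984 + 42 = -3942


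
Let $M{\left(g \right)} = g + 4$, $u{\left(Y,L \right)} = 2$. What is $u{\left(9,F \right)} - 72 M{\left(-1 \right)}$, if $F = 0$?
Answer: $-214$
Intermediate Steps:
$M{\left(g \right)} = 4 + g$
$u{\left(9,F \right)} - 72 M{\left(-1 \right)} = 2 - 72 \left(4 - 1\right) = 2 - 216 = -214$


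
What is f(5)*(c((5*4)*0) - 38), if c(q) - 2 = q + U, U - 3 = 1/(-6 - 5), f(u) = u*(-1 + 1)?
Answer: 0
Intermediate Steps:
f(u) = 0 (f(u) = u*0 = 0)
U = 32/11 (U = 3 + 1/(-6 - 5) = 3 + 1/(-11) = 3 - 1/11 = 32/11 ≈ 2.9091)
c(q) = 54/11 + q (c(q) = 2 + (q + 32/11) = 2 + (32/11 + q) = 54/11 + q)
f(5)*(c((5*4)*0) - 38) = 0*((54/11 + (5*4)*0) - 38) = 0*((54/11 + 20*0) - 38) = 0*((54/11 + 0) - 38) = 0*(54/11 - 38) = 0*(-364/11) = 0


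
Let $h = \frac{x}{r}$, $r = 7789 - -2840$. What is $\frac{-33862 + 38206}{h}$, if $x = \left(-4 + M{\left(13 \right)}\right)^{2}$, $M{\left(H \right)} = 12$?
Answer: $\frac{5771547}{8} \approx 7.2144 \cdot 10^{5}$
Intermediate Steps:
$r = 10629$ ($r = 7789 + 2840 = 10629$)
$x = 64$ ($x = \left(-4 + 12\right)^{2} = 8^{2} = 64$)
$h = \frac{64}{10629} \approx 0.0060213$
$\frac{-33862 + 38206}{h} = \frac{-33862 + 38206}{\frac{64}{10629}} = 4344 \cdot \frac{10629}{64} = \frac{5771547}{8}$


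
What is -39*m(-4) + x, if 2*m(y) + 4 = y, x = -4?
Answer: 152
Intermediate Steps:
m(y) = -2 + y/2
-39*m(-4) + x = -39*(-2 + (½)*(-4)) - 4 = -39*(-2 - 2) - 4 = -39*(-4) - 4 = 156 - 4 = 152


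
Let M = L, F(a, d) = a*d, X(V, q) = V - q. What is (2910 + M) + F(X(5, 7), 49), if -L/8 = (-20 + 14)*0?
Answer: 2812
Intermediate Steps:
L = 0 (L = -8*(-20 + 14)*0 = -(-48)*0 = -8*0 = 0)
M = 0
(2910 + M) + F(X(5, 7), 49) = (2910 + 0) + (5 - 1*7)*49 = 2910 + (5 - 7)*49 = 2910 - 2*49 = 2910 - 98 = 2812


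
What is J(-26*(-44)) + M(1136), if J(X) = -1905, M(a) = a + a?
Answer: 367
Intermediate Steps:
M(a) = 2*a
J(-26*(-44)) + M(1136) = -1905 + 2*1136 = -1905 + 2272 = 367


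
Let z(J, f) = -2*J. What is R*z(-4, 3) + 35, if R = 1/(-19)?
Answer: 657/19 ≈ 34.579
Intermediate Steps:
R = -1/19 ≈ -0.052632
R*z(-4, 3) + 35 = -(-2)*(-4)/19 + 35 = -1/19*8 + 35 = -8/19 + 35 = 657/19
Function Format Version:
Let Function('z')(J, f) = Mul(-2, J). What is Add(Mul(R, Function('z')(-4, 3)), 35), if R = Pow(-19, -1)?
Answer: Rational(657, 19) ≈ 34.579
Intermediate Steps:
R = Rational(-1, 19) ≈ -0.052632
Add(Mul(R, Function('z')(-4, 3)), 35) = Add(Mul(Rational(-1, 19), Mul(-2, -4)), 35) = Add(Mul(Rational(-1, 19), 8), 35) = Add(Rational(-8, 19), 35) = Rational(657, 19)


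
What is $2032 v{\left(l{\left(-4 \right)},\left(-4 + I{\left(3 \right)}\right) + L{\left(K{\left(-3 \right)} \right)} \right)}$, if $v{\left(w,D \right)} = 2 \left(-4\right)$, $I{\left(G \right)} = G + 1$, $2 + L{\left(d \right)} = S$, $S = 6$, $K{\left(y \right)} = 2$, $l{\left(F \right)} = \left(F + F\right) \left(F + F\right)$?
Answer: $-16256$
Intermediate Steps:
$l{\left(F \right)} = 4 F^{2}$ ($l{\left(F \right)} = 2 F 2 F = 4 F^{2}$)
$L{\left(d \right)} = 4$ ($L{\left(d \right)} = -2 + 6 = 4$)
$I{\left(G \right)} = 1 + G$
$v{\left(w,D \right)} = -8$
$2032 v{\left(l{\left(-4 \right)},\left(-4 + I{\left(3 \right)}\right) + L{\left(K{\left(-3 \right)} \right)} \right)} = 2032 \left(-8\right) = -16256$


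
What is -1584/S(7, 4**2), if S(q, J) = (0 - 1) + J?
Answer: -528/5 ≈ -105.60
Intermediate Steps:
S(q, J) = -1 + J
-1584/S(7, 4**2) = -1584/(-1 + 4**2) = -1584/(-1 + 16) = -1584/15 = -33*16/5 = -528/5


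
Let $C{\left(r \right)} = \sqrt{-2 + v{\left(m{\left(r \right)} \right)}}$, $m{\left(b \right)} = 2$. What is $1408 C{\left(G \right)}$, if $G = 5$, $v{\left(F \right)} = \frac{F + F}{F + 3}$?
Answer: $\frac{1408 i \sqrt{30}}{5} \approx 1542.4 i$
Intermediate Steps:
$v{\left(F \right)} = \frac{2 F}{3 + F}$
$C{\left(r \right)} = \frac{i \sqrt{30}}{5}$ ($C{\left(r \right)} = \sqrt{-2 + 2 \cdot 2 \frac{1}{3 + 2}} = \sqrt{-2 + 2 \cdot 2 \cdot \frac{1}{5}} = \sqrt{-2 + \frac{4}{5}} = \sqrt{- \frac{6}{5}} = \frac{i \sqrt{30}}{5}$)
$1408 C{\left(G \right)} = 1408 \frac{i \sqrt{30}}{5} = \frac{1408 i \sqrt{30}}{5}$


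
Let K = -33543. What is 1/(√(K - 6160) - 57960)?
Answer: -57960/3359401303 - I*√39703/3359401303 ≈ -1.7253e-5 - 5.9313e-8*I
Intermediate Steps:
1/(√(K - 6160) - 57960) = 1/(√(-33543 - 6160) - 57960) = 1/(√(-39703) - 57960) = 1/(I*√39703 - 57960) = 1/(-57960 + I*√39703)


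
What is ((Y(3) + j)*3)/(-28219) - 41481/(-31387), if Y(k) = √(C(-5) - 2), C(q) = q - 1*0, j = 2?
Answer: 1170364017/885709753 - 3*I*√7/28219 ≈ 1.3214 - 0.00028127*I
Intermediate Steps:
C(q) = q (C(q) = q + 0 = q)
Y(k) = I*√7 (Y(k) = √(-5 - 2) = √(-7) = I*√7)
((Y(3) + j)*3)/(-28219) - 41481/(-31387) = ((I*√7 + 2)*3)/(-28219) - 41481/(-31387) = ((2 + I*√7)*3)*(-1/28219) - 41481*(-1/31387) = (6 + 3*I*√7)*(-1/28219) + 41481/31387 = (-6/28219 - 3*I*√7/28219) + 41481/31387 = 1170364017/885709753 - 3*I*√7/28219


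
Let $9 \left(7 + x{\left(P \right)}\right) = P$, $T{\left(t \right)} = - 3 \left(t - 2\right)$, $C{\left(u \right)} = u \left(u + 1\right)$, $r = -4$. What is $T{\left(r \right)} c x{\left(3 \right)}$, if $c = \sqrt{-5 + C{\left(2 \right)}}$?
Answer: $-120$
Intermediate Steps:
$C{\left(u \right)} = u \left(1 + u\right)$
$T{\left(t \right)} = 6 - 3 t$ ($T{\left(t \right)} = - 3 \left(-2 + t\right) = 6 - 3 t$)
$x{\left(P \right)} = -7 + \frac{P}{9}$
$c = 1$ ($c = \sqrt{-5 + 2 \left(1 + 2\right)} = \sqrt{-5 + 2 \cdot 3} = \sqrt{-5 + 6} = \sqrt{1} = 1$)
$T{\left(r \right)} c x{\left(3 \right)} = \left(6 - -12\right) 1 \left(-7 + \frac{1}{9} \cdot 3\right) = \left(6 + 12\right) 1 \left(-7 + \frac{1}{3}\right) = 18 \cdot 1 \left(- \frac{20}{3}\right) = 18 \left(- \frac{20}{3}\right) = -120$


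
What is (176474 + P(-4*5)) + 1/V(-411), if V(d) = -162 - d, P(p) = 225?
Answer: 43998052/249 ≈ 1.7670e+5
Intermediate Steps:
(176474 + P(-4*5)) + 1/V(-411) = (176474 + 225) + 1/(-162 - 1*(-411)) = 176699 + 1/(-162 + 411) = 176699 + 1/249 = 43998052/249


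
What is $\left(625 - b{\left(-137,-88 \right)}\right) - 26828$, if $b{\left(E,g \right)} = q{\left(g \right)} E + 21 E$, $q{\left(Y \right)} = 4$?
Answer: $-22778$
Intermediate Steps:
$b{\left(E,g \right)} = 25 E$ ($b{\left(E,g \right)} = 4 E + 21 E = 25 E$)
$\left(625 - b{\left(-137,-88 \right)}\right) - 26828 = \left(625 - 25 \left(-137\right)\right) - 26828 = \left(625 - -3425\right) - 26828 = \left(625 + 3425\right) - 26828 = 4050 - 26828 = -22778$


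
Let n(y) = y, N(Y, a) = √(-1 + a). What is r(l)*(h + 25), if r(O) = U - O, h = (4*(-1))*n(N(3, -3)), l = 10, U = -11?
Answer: -525 + 168*I ≈ -525.0 + 168.0*I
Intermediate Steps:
h = -8*I (h = (4*(-1))*√(-1 - 3) = -8*I ≈ -8.0*I)
r(O) = -11 - O
r(l)*(h + 25) = (-11 - 1*10)*(-8*I + 25) = (-11 - 10)*(25 - 8*I) = -21*(25 - 8*I) = -525 + 168*I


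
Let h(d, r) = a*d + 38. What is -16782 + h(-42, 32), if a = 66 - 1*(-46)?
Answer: -21448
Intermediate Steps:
a = 112 (a = 66 + 46 = 112)
h(d, r) = 38 + 112*d (h(d, r) = 112*d + 38 = 38 + 112*d)
-16782 + h(-42, 32) = -16782 + (38 + 112*(-42)) = -16782 + (38 - 4704) = -16782 - 4666 = -21448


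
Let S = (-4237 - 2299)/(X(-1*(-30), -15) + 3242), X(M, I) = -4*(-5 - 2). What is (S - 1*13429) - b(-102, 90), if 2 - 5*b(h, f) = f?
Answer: -21930907/1635 ≈ -13413.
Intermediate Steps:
X(M, I) = 28 (X(M, I) = -4*(-7) = 28)
b(h, f) = ⅖ - f/5
S = -3268/1635 (S = (-4237 - 2299)/(28 + 3242) = -6536/3270 = -6536*1/3270 = -3268/1635 ≈ -1.9988)
(S - 1*13429) - b(-102, 90) = (-3268/1635 - 1*13429) - (⅖ - ⅕*90) = (-3268/1635 - 13429) - (⅖ - 18) = -21959683/1635 - 1*(-88/5) = -21959683/1635 + 88/5 = -21930907/1635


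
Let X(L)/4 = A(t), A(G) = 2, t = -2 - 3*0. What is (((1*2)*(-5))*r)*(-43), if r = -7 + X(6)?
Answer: 430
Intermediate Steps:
t = -2 (t = -2 + 0 = -2)
X(L) = 8 (X(L) = 4*2 = 8)
r = 1 (r = -7 + 8 = 1)
(((1*2)*(-5))*r)*(-43) = (((1*2)*(-5))*1)*(-43) = ((2*(-5))*1)*(-43) = -10*1*(-43) = -10*(-43) = 430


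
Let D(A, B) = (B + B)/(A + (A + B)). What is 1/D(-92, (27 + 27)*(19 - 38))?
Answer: 605/1026 ≈ 0.58967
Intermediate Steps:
D(A, B) = 2*B/(B + 2*A) (D(A, B) = (2*B)/(B + 2*A) = 2*B/(B + 2*A))
1/D(-92, (27 + 27)*(19 - 38)) = 1/(2*((27 + 27)*(19 - 38))/((27 + 27)*(19 - 38) + 2*(-92))) = 1/(2*(54*(-19))/(54*(-19) - 184)) = 1/(2*(-1026)/(-1026 - 184)) = 1/(2*(-1026)/(-1210)) = 1/(2*(-1026)*(-1/1210)) = 1/(1026/605) = 605/1026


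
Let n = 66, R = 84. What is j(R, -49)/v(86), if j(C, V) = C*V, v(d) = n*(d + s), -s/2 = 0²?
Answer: -343/473 ≈ -0.72516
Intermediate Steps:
s = 0 (s = -2*0² = -2*0 = 0)
v(d) = 66*d (v(d) = 66*(d + 0) = 66*d)
j(R, -49)/v(86) = (84*(-49))/((66*86)) = -4116/5676 = -4116*1/5676 = -343/473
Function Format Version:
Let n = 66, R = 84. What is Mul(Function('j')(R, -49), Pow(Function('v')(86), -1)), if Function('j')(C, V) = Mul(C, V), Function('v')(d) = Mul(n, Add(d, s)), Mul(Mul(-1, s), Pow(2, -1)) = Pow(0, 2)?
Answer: Rational(-343, 473) ≈ -0.72516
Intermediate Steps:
s = 0 (s = Mul(-2, Pow(0, 2)) = Mul(-2, 0) = 0)
Function('v')(d) = Mul(66, d) (Function('v')(d) = Mul(66, Add(d, 0)) = Mul(66, d))
Mul(Function('j')(R, -49), Pow(Function('v')(86), -1)) = Mul(Mul(84, -49), Pow(Mul(66, 86), -1)) = Mul(-4116, Pow(5676, -1)) = Mul(-4116, Rational(1, 5676)) = Rational(-343, 473)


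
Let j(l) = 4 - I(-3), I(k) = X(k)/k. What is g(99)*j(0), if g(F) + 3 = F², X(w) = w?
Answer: 29394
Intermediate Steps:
g(F) = -3 + F²
I(k) = 1 (I(k) = k/k = 1)
j(l) = 3 (j(l) = 4 - 1*1 = 4 - 1 = 3)
g(99)*j(0) = (-3 + 99²)*3 = (-3 + 9801)*3 = 9798*3 = 29394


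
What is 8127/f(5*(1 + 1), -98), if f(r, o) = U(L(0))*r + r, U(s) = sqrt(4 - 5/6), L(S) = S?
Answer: -24381/65 + 8127*sqrt(114)/130 ≈ 292.39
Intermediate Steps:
U(s) = sqrt(114)/6 (U(s) = sqrt(4 - 5*1/6) = sqrt(4 - 5/6) = sqrt(19/6) = sqrt(114)/6)
f(r, o) = r + r*sqrt(114)/6 (f(r, o) = (sqrt(114)/6)*r + r = r*sqrt(114)/6 + r = r + r*sqrt(114)/6)
8127/f(5*(1 + 1), -98) = 8127/(((5*(1 + 1))*(6 + sqrt(114))/6)) = 8127/(((5*2)*(6 + sqrt(114))/6)) = 8127/(((1/6)*10*(6 + sqrt(114)))) = 8127/(10 + 5*sqrt(114)/3)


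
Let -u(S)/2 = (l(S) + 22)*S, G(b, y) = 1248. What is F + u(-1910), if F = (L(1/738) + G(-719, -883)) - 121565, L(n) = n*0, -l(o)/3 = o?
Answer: 21852323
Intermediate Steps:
l(o) = -3*o
u(S) = -2*S*(22 - 3*S) (u(S) = -2*(-3*S + 22)*S = -2*(22 - 3*S)*S = -2*S*(22 - 3*S))
L(n) = 0
F = -120317 (F = (0 + 1248) - 121565 = 1248 - 121565 = -120317)
F + u(-1910) = -120317 + 2*(-1910)*(-22 + 3*(-1910)) = -120317 + 2*(-1910)*(-22 - 5730) = -120317 + 2*(-1910)*(-5752) = -120317 + 21972640 = 21852323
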